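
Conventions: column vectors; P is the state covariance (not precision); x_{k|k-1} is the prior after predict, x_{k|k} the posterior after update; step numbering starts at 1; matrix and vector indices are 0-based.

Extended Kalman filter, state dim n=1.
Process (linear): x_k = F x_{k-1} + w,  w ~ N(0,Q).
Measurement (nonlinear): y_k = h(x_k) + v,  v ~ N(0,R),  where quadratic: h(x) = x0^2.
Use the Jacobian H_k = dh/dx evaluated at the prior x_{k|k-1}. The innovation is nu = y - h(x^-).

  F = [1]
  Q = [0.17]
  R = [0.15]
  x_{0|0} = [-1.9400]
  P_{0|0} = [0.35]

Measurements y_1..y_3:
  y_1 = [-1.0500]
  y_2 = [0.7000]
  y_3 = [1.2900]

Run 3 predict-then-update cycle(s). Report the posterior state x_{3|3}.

x_post = [-1.1210]

step 1: x^-=[-1.9400]  P^-=[0.5200]  H_jac=[-3.8800]  S=[7.9783]  K=[-0.2529]  nu=[-4.8136]  x^+=[-0.7227]  P^+=[0.0098]
step 2: x^-=[-0.7227]  P^-=[0.1798]  H_jac=[-1.4454]  S=[0.5256]  K=[-0.4944]  nu=[0.1777]  x^+=[-0.8106]  P^+=[0.0513]
step 3: x^-=[-0.8106]  P^-=[0.2213]  H_jac=[-1.6211]  S=[0.7316]  K=[-0.4904]  nu=[0.6330]  x^+=[-1.1210]  P^+=[0.0454]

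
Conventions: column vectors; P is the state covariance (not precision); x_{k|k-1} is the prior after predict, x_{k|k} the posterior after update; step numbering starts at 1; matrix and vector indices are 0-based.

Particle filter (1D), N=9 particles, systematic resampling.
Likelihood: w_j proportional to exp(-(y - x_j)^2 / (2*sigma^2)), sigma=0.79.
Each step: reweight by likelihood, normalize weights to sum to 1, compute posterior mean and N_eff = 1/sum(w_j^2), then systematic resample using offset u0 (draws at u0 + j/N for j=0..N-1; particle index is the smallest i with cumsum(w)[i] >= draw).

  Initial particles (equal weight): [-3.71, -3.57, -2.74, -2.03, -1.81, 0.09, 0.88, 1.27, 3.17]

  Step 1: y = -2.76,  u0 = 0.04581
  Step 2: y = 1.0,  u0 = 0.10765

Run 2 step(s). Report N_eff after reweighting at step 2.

step 1: w=[0.1509, 0.1839, 0.3109, 0.2029, 0.1509, 0.0005, 0.0000, 0.0000, 0.0000]  mean=-2.7532  Neff=4.6041  idx=[0, 1, 1, 2, 2, 2, 3, 3, 4]
step 2: w=[0.0000, 0.0000, 0.0000, 0.0044, 0.0044, 0.0044, 0.2056, 0.2056, 0.5756]  mean=-1.9127  Neff=2.4043  idx=[6, 6, 7, 8, 8, 8, 8, 8, 8]

N_eff = 2.4043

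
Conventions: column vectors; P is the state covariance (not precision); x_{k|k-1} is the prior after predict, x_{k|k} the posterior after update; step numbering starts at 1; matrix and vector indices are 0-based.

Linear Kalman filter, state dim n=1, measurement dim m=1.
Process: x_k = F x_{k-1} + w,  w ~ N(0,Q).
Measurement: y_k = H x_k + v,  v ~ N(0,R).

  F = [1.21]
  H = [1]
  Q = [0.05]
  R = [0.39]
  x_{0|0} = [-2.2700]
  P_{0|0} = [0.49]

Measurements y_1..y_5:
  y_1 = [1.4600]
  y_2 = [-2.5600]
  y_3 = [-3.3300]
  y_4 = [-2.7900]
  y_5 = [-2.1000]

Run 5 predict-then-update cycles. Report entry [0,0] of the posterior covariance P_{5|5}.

step 1: x^-=[-2.7467]  P^-=[0.7674]  S=[1.1574]  K=[0.6630]  nu=[4.2067]  x^+=[0.0425]  P^+=[0.2586]
step 2: x^-=[0.0514]  P^-=[0.4286]  S=[0.8186]  K=[0.5236]  nu=[-2.6114]  x^+=[-1.3158]  P^+=[0.2042]
step 3: x^-=[-1.5922]  P^-=[0.3490]  S=[0.7390]  K=[0.4722]  nu=[-1.7378]  x^+=[-2.4128]  P^+=[0.1842]
step 4: x^-=[-2.9195]  P^-=[0.3196]  S=[0.7096]  K=[0.4504]  nu=[0.1295]  x^+=[-2.8612]  P^+=[0.1757]
step 5: x^-=[-3.4620]  P^-=[0.3072]  S=[0.6972]  K=[0.4406]  nu=[1.3620]  x^+=[-2.8619]  P^+=[0.1718]

P_post[0,0] = 0.1718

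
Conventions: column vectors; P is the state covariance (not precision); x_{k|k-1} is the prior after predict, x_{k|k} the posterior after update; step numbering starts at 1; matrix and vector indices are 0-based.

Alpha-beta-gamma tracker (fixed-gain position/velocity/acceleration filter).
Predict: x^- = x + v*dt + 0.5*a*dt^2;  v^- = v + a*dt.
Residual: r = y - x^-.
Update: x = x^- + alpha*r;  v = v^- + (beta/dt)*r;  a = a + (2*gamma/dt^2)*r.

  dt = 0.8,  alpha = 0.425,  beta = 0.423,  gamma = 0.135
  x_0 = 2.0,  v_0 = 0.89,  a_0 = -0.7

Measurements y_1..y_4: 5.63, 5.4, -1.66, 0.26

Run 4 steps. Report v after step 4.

step 1: x_pred=2.4880  r=3.1420  x^+=3.8234  v^+=1.9913  a^+=0.6255
step 2: x_pred=5.6166  r=-0.2166  x^+=5.5245  v^+=2.3772  a^+=0.5342
step 3: x_pred=7.5973  r=-9.2573  x^+=3.6629  v^+=-2.0902  a^+=-3.3712
step 4: x_pred=0.9120  r=-0.6520  x^+=0.6349  v^+=-5.1319  a^+=-3.6463

v_post = -5.1319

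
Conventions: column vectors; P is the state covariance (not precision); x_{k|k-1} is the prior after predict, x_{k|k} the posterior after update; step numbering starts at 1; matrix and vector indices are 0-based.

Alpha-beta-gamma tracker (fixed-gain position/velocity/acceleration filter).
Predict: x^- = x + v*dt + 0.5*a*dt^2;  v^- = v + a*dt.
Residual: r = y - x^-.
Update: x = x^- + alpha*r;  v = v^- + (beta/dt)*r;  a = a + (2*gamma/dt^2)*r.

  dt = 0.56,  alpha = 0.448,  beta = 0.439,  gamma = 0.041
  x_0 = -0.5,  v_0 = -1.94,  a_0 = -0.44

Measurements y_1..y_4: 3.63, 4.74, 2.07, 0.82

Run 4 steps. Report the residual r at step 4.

resid = -4.9376

step 1: x_pred=-1.6554  r=5.2854  x^+=0.7125  v^+=1.9570  a^+=0.9420
step 2: x_pred=1.9561  r=2.7839  x^+=3.2033  v^+=4.6669  a^+=1.6700
step 3: x_pred=6.0786  r=-4.0086  x^+=4.2827  v^+=2.4596  a^+=0.6218
step 4: x_pred=5.7576  r=-4.9376  x^+=3.5456  v^+=-1.0629  a^+=-0.6693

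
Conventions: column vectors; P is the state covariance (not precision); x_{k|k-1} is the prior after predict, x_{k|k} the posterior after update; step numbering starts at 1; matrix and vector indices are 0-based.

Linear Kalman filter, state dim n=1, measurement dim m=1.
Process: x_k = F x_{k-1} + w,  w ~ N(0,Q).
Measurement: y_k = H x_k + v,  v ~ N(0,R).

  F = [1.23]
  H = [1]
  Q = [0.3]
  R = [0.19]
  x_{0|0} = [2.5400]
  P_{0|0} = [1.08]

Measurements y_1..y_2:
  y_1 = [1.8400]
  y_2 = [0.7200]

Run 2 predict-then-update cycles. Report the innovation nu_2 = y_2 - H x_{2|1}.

step 1: x^-=[3.1242]  P^-=[1.9339]  S=[2.1239]  K=[0.9105]  nu=[-1.2842]  x^+=[1.9549]  P^+=[0.1730]
step 2: x^-=[2.4045]  P^-=[0.5617]  S=[0.7517]  K=[0.7473]  nu=[-1.6845]  x^+=[1.1458]  P^+=[0.1420]

innov = [-1.6845]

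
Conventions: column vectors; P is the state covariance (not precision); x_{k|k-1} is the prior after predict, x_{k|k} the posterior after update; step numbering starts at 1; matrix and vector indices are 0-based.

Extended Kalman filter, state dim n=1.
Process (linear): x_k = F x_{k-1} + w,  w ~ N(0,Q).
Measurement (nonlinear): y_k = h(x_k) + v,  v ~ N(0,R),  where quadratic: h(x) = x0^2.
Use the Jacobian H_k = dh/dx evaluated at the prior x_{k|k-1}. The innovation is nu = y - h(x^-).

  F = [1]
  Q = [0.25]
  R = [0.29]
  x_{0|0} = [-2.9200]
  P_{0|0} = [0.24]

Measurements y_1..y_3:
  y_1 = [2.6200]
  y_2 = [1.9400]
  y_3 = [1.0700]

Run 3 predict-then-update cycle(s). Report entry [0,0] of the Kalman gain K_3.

K[0,0] = -0.2977

step 1: x^-=[-2.9200]  P^-=[0.4900]  H_jac=[-5.8400]  S=[17.0017]  K=[-0.1683]  nu=[-5.9064]  x^+=[-1.9259]  P^+=[0.0084]
step 2: x^-=[-1.9259]  P^-=[0.2584]  H_jac=[-3.8518]  S=[4.1230]  K=[-0.2414]  nu=[-1.7690]  x^+=[-1.4989]  P^+=[0.0182]
step 3: x^-=[-1.4989]  P^-=[0.2682]  H_jac=[-2.9978]  S=[2.7000]  K=[-0.2977]  nu=[-1.1767]  x^+=[-1.1485]  P^+=[0.0288]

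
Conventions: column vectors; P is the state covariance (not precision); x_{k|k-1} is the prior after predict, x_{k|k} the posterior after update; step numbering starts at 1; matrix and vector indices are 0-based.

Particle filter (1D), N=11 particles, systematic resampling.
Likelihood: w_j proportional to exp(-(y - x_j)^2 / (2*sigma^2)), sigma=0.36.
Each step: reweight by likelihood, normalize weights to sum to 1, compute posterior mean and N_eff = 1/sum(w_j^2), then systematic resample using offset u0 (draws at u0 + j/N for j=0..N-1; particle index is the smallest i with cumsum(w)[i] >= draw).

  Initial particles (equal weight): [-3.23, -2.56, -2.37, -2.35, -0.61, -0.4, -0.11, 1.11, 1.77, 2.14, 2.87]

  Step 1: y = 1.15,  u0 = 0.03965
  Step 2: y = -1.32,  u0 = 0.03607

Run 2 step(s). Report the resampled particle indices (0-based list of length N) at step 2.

step 1: w=[0.0000, 0.0000, 0.0000, 0.0000, 0.0000, 0.0001, 0.0018, 0.7977, 0.1822, 0.0183, 0.0000]  mean=1.2468  Neff=1.4929  idx=[7, 7, 7, 7, 7, 7, 7, 7, 7, 8, 8]
step 2: w=[0.1111, 0.1111, 0.1111, 0.1111, 0.1111, 0.1111, 0.1111, 0.1111, 0.1111, 0.0000, 0.0000]  mean=1.1100  Neff=9.0000  idx=[0, 1, 1, 2, 3, 4, 5, 6, 6, 7, 8]

resampled_idx = [0, 1, 1, 2, 3, 4, 5, 6, 6, 7, 8]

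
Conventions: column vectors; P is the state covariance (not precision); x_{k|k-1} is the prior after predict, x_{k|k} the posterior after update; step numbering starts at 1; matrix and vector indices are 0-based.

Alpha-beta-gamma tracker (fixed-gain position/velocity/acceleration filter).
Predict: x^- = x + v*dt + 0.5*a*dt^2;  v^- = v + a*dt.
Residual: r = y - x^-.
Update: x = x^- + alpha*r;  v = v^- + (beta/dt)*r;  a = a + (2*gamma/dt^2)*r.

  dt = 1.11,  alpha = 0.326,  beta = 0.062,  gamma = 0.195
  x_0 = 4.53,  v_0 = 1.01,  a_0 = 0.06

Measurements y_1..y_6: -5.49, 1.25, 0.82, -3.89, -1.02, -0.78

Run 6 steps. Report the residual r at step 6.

resid = 13.5488

step 1: x_pred=5.6881  r=-11.1781  x^+=2.0440  v^+=0.4522  a^+=-3.4782
step 2: x_pred=0.4032  r=0.8468  x^+=0.6793  v^+=-3.3613  a^+=-3.2102
step 3: x_pred=-5.0294  r=5.8494  x^+=-3.1225  v^+=-6.5979  a^+=-1.3587
step 4: x_pred=-11.2832  r=7.3932  x^+=-8.8730  v^+=-7.6931  a^+=0.9815
step 5: x_pred=-16.8076  r=15.7876  x^+=-11.6609  v^+=-5.7218  a^+=5.9788
step 6: x_pred=-14.3288  r=13.5488  x^+=-9.9119  v^+=1.6715  a^+=10.2674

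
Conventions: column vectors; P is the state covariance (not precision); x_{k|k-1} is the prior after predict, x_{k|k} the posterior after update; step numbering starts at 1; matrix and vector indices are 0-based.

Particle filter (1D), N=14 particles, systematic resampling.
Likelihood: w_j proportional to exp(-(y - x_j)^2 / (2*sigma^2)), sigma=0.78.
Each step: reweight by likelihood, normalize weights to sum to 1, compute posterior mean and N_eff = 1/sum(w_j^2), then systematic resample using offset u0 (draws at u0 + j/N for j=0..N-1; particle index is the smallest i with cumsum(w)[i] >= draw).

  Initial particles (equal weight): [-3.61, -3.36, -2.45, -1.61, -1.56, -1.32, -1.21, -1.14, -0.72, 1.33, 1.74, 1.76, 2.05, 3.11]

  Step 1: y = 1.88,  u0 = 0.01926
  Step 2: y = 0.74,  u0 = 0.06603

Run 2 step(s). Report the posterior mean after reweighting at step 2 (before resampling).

step 1: w=[0.0000, 0.0000, 0.0000, 0.0000, 0.0000, 0.0001, 0.0001, 0.0001, 0.0010, 0.1939, 0.2446, 0.2457, 0.2428, 0.0717]  mean=1.8356  Neff=4.5066  idx=[9, 9, 9, 10, 10, 10, 11, 11, 11, 11, 12, 12, 12, 13]
step 2: w=[0.1249, 0.1249, 0.1249, 0.0731, 0.0731, 0.0731, 0.0707, 0.0707, 0.0707, 0.0707, 0.0406, 0.0406, 0.0406, 0.0016]  mean=1.6320  Neff=11.3980  idx=[0, 1, 1, 2, 2, 3, 4, 5, 6, 7, 8, 9, 11, 12]

post_mean = 1.6320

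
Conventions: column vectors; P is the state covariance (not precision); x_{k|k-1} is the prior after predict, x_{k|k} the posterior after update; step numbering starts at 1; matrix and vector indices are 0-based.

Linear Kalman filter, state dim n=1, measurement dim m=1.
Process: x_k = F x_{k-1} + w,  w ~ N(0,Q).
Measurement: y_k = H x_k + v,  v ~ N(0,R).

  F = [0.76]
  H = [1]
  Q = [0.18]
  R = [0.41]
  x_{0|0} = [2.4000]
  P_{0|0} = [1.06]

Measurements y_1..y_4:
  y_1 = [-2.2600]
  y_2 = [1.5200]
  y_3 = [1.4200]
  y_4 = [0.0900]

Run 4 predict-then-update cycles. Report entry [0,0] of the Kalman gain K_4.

K[0,0] = 0.4036

step 1: x^-=[1.8240]  P^-=[0.7923]  S=[1.2023]  K=[0.6590]  nu=[-4.0840]  x^+=[-0.8673]  P^+=[0.2702]
step 2: x^-=[-0.6591]  P^-=[0.3361]  S=[0.7461]  K=[0.4504]  nu=[2.1791]  x^+=[0.3225]  P^+=[0.1847]
step 3: x^-=[0.2451]  P^-=[0.2867]  S=[0.6967]  K=[0.4115]  nu=[1.1749]  x^+=[0.7285]  P^+=[0.1687]
step 4: x^-=[0.5537]  P^-=[0.2774]  S=[0.6874]  K=[0.4036]  nu=[-0.4637]  x^+=[0.3665]  P^+=[0.1655]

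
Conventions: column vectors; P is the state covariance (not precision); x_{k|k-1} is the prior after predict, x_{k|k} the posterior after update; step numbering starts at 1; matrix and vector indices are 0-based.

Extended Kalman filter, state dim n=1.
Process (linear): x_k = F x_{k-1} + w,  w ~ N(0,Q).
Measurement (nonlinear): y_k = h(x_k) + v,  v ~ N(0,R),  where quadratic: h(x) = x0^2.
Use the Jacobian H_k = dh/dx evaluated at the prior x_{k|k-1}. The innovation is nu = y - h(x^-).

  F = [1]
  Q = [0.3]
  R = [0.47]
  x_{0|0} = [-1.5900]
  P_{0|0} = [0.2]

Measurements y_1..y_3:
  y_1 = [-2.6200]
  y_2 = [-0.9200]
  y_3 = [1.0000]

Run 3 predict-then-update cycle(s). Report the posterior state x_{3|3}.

x_post = [0.1248]

step 1: x^-=[-1.5900]  P^-=[0.5000]  H_jac=[-3.1800]  S=[5.5262]  K=[-0.2877]  nu=[-5.1481]  x^+=[-0.1088]  P^+=[0.0425]
step 2: x^-=[-0.1088]  P^-=[0.3425]  H_jac=[-0.2176]  S=[0.4862]  K=[-0.1533]  nu=[-0.9318]  x^+=[0.0340]  P^+=[0.3311]
step 3: x^-=[0.0340]  P^-=[0.6311]  H_jac=[0.0681]  S=[0.4729]  K=[0.0908]  nu=[0.9988]  x^+=[0.1248]  P^+=[0.6272]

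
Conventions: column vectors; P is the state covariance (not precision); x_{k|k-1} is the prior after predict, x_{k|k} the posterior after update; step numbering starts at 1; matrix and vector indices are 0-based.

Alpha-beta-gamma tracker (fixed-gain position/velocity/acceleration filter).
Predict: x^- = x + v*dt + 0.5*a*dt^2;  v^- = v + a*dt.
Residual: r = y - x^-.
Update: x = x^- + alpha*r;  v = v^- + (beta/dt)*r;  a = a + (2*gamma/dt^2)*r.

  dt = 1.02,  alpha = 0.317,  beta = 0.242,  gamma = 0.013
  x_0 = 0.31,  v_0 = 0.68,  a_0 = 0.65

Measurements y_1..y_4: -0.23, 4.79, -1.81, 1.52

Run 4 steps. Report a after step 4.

step 1: x_pred=1.3417  r=-1.5717  x^+=0.8435  v^+=0.9701  a^+=0.6107
step 2: x_pred=2.1507  r=2.6393  x^+=2.9874  v^+=2.2192  a^+=0.6767
step 3: x_pred=5.6030  r=-7.4130  x^+=3.2531  v^+=1.1507  a^+=0.4914
step 4: x_pred=4.6824  r=-3.1624  x^+=3.6799  v^+=0.9016  a^+=0.4124

a_post = 0.4124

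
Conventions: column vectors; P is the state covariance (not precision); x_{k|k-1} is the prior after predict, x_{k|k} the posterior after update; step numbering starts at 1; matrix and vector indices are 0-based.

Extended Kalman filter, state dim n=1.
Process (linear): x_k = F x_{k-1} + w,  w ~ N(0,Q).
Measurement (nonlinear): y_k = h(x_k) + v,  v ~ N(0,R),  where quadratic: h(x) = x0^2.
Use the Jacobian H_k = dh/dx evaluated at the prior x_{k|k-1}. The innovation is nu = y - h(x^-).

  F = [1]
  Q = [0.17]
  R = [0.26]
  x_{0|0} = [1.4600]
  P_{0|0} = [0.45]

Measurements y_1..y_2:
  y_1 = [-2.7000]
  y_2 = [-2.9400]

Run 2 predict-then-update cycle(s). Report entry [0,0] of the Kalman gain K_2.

K[0,0] = -0.1721

step 1: x^-=[1.4600]  P^-=[0.6200]  H_jac=[2.9200]  S=[5.5464]  K=[0.3264]  nu=[-4.8316]  x^+=[-0.1171]  P^+=[0.0291]
step 2: x^-=[-0.1171]  P^-=[0.1991]  H_jac=[-0.2342]  S=[0.2709]  K=[-0.1721]  nu=[-2.9537]  x^+=[0.3912]  P^+=[0.1910]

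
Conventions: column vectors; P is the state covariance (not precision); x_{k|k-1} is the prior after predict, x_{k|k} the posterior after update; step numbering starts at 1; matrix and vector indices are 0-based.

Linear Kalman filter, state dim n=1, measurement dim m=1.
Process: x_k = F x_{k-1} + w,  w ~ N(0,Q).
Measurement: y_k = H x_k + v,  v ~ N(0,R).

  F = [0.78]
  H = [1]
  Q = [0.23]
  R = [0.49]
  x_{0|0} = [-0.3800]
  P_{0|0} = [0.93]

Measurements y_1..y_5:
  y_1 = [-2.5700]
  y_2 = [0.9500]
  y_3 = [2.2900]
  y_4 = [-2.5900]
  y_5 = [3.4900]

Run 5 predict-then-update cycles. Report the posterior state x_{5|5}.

step 1: x^-=[-0.2964]  P^-=[0.7958]  S=[1.2858]  K=[0.6189]  nu=[-2.2736]  x^+=[-1.7036]  P^+=[0.3033]
step 2: x^-=[-1.3288]  P^-=[0.4145]  S=[0.9045]  K=[0.4583]  nu=[2.2788]  x^+=[-0.2845]  P^+=[0.2246]
step 3: x^-=[-0.2219]  P^-=[0.3666]  S=[0.8566]  K=[0.4280]  nu=[2.5119]  x^+=[0.8531]  P^+=[0.2097]
step 4: x^-=[0.6655]  P^-=[0.3576]  S=[0.8476]  K=[0.4219]  nu=[-3.2555]  x^+=[-0.7080]  P^+=[0.2067]
step 5: x^-=[-0.5522]  P^-=[0.3558]  S=[0.8458]  K=[0.4206]  nu=[4.0422]  x^+=[1.1481]  P^+=[0.2061]

x_post = [1.1481]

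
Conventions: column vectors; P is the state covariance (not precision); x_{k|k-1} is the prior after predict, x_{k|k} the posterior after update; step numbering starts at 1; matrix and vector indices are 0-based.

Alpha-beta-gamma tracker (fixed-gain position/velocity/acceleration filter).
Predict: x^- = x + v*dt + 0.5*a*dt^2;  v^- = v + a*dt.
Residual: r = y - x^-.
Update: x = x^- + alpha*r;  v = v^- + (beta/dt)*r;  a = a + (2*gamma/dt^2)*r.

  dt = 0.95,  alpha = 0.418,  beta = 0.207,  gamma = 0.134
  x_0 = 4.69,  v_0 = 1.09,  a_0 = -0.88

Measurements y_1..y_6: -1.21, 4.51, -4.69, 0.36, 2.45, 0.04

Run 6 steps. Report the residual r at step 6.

resid = 5.5269

step 1: x_pred=5.3284  r=-6.5384  x^+=2.5953  v^+=-1.1707  a^+=-2.8216
step 2: x_pred=0.2100  r=4.3000  x^+=2.0074  v^+=-2.9142  a^+=-1.5447
step 3: x_pred=-1.4582  r=-3.2318  x^+=-2.8091  v^+=-5.0859  a^+=-2.5044
step 4: x_pred=-8.7708  r=9.1308  x^+=-4.9541  v^+=-5.4755  a^+=0.2070
step 5: x_pred=-10.0624  r=12.5124  x^+=-4.8322  v^+=-2.5524  a^+=3.9226
step 6: x_pred=-5.4869  r=5.5269  x^+=-3.1767  v^+=2.3784  a^+=5.5639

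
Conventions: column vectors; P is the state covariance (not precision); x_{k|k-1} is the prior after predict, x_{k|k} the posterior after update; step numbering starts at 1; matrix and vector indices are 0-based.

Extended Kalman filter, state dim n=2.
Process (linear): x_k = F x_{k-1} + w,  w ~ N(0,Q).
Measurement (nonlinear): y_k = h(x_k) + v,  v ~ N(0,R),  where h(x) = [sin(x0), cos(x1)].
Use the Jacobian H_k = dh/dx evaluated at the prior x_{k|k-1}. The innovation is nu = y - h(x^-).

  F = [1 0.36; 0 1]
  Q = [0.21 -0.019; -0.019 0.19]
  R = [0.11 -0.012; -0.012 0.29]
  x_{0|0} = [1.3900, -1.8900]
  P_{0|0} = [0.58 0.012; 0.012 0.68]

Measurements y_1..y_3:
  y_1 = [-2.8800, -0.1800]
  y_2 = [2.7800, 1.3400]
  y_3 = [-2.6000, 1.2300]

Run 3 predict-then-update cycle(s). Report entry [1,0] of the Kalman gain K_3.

K[1,0] = 0.0860

step 1: x^-=[0.7096, -1.8900]  P^-=[0.8868 0.2378; 0.2378 0.8700]  H_jac=[0.7586 0.0000; 0.0000 0.9495]  S=[0.6203 0.1593; 0.1593 1.0743]  K=[1.0713 0.0513; 0.0971 0.7545]  nu=[-3.5315, 0.1338]  x^+=[-3.0667, -2.1318]  P^+=[0.1545 0.0021; 0.0021 0.2292]
step 2: x^-=[-3.8342, -2.1318]  P^-=[0.3958 0.0657; 0.0657 0.4192]  H_jac=[-0.7696 0.0000; 0.0000 0.8467]  S=[0.3444 -0.0548; -0.0548 0.5905]  K=[-0.8824 0.0123; -0.0519 0.5963]  nu=[2.1415, 1.8721]  x^+=[-5.7009, -1.1267]  P^+=[0.1263 0.0167; 0.0167 0.2050]
step 3: x^-=[-6.1065, -1.1267]  P^-=[0.3749 0.0715; 0.0715 0.3950]  H_jac=[0.9844 0.0000; 0.0000 0.9030]  S=[0.4733 0.0516; 0.0516 0.6120]  K=[0.7754 0.0402; 0.0860 0.5755]  nu=[-2.7758, 0.8004]  x^+=[-8.2266, -0.9049]  P^+=[0.0862 0.0026; 0.0026 0.1837]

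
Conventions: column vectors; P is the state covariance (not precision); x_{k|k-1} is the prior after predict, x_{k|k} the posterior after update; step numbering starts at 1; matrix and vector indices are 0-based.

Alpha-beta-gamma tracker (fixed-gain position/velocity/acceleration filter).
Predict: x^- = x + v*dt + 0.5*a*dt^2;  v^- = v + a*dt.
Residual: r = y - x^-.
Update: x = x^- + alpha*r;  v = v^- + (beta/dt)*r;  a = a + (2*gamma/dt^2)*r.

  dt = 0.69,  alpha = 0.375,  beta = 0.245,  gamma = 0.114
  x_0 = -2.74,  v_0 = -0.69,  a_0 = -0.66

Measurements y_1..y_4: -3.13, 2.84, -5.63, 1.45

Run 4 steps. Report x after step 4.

x_post = -0.3611

step 1: x_pred=-3.3732  r=0.2432  x^+=-3.2820  v^+=-1.0590  a^+=-0.5435
step 2: x_pred=-4.1421  r=6.9821  x^+=-1.5238  v^+=1.0451  a^+=2.8002
step 3: x_pred=-0.1361  r=-5.4939  x^+=-2.1963  v^+=1.0265  a^+=0.1692
step 4: x_pred=-1.4478  r=2.8978  x^+=-0.3611  v^+=2.1722  a^+=1.5569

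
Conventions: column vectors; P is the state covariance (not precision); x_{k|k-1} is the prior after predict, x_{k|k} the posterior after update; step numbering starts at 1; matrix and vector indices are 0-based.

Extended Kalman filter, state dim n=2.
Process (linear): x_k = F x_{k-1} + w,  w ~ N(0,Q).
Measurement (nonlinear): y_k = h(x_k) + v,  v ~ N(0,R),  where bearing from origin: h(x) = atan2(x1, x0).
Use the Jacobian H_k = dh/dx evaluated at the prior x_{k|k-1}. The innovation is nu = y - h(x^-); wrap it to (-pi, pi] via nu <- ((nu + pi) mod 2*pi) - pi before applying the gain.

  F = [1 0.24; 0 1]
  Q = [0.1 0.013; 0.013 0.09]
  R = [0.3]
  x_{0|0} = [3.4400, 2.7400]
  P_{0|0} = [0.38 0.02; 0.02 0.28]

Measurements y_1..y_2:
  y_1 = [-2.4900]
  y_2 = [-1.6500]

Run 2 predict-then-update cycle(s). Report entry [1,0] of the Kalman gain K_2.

K[1,0] = 0.1920

step 1: x^-=[4.0976, 2.7400]  P^-=[0.5057 0.1002; 0.1002 0.3700]  H_jac=[-0.1128 0.1686]  S=[0.3131]  K=[-0.1282; 0.1632]  nu=[-3.0794]  x^+=[4.4922, 2.2375]  P^+=[0.5006 0.1067; 0.1067 0.3617]
step 2: x^-=[5.0293, 2.2375]  P^-=[0.6727 0.2065; 0.2065 0.4517]  H_jac=[-0.0738 0.1660]  S=[0.3110]  K=[-0.0495; 0.1920]  nu=[-2.0686]  x^+=[5.1316, 1.8404]  P^+=[0.6719 0.2095; 0.2095 0.4402]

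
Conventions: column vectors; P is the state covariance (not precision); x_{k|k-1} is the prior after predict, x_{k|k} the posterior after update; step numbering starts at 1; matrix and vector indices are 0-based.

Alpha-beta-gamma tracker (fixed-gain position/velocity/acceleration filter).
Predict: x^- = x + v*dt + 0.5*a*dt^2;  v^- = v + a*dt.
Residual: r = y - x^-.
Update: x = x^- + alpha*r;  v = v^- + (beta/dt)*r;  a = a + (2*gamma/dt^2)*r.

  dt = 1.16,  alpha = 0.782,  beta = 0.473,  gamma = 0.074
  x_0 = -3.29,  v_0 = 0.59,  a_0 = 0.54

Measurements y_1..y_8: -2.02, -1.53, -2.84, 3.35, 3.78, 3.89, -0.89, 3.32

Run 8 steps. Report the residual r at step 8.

step 1: x_pred=-2.2423  r=0.2223  x^+=-2.0685  v^+=1.3070  a^+=0.5644
step 2: x_pred=-0.1725  r=-1.3575  x^+=-1.2341  v^+=1.4083  a^+=0.4151
step 3: x_pred=0.6788  r=-3.5188  x^+=-2.0729  v^+=0.4550  a^+=0.0281
step 4: x_pred=-1.5262  r=4.8762  x^+=2.2870  v^+=2.4759  a^+=0.5644
step 5: x_pred=5.5388  r=-1.7588  x^+=4.1634  v^+=2.4135  a^+=0.3710
step 6: x_pred=7.2127  r=-3.3227  x^+=4.6143  v^+=1.4890  a^+=0.0055
step 7: x_pred=6.3453  r=-7.2353  x^+=0.6873  v^+=-1.4548  a^+=-0.7903
step 8: x_pred=-1.5320  r=4.8520  x^+=2.2623  v^+=-0.3931  a^+=-0.2566

resid = 4.8520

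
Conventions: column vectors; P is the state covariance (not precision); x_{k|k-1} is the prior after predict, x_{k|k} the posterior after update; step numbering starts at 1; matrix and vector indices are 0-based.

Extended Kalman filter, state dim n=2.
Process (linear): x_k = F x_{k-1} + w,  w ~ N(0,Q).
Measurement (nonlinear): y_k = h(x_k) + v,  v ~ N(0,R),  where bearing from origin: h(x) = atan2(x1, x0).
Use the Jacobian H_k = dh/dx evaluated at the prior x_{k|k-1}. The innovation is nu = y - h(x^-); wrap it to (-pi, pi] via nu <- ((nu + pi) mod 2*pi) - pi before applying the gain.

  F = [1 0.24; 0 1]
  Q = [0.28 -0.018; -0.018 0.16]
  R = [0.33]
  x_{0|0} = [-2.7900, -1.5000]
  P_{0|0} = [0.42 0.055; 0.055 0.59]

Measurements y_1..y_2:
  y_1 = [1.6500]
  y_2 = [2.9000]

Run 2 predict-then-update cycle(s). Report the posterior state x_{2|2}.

step 1: x^-=[-3.1500, -1.5000]  P^-=[0.7604 0.1786; 0.1786 0.7500]  H_jac=[0.1232 -0.2588]  S=[0.3804]  K=[0.1248; -0.4524]  nu=[-1.9360]  x^+=[-3.3917, -0.6242]  P^+=[0.7545 0.2001; 0.2001 0.6722]
step 2: x^-=[-3.5415, -0.6242]  P^-=[1.1692 0.3434; 0.3434 0.8322]  H_jac=[0.0483 -0.2739]  S=[0.3861]  K=[-0.0974; -0.5474]  nu=[-0.4161]  x^+=[-3.5009, -0.3965]  P^+=[1.1655 0.3228; 0.3228 0.7165]

x_post = [-3.5009, -0.3965]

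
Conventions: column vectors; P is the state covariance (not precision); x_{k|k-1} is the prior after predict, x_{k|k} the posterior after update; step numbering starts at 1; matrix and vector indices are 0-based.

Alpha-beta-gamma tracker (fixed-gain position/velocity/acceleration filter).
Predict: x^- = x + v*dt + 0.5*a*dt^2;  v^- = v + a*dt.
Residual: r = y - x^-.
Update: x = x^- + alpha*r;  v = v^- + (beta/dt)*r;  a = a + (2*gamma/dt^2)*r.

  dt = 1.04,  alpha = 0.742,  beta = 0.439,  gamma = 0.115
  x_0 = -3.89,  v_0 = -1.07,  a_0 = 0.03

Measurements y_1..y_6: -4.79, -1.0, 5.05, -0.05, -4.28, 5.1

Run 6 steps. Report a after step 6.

a_post = 0.0230

step 1: x_pred=-4.9866  r=0.1966  x^+=-4.8407  v^+=-0.9558  a^+=0.0718
step 2: x_pred=-5.7959  r=4.7959  x^+=-2.2374  v^+=1.1433  a^+=1.0916
step 3: x_pred=-0.4580  r=5.5080  x^+=3.6289  v^+=4.6036  a^+=2.2629
step 4: x_pred=9.6405  r=-9.6905  x^+=2.4501  v^+=2.8665  a^+=0.2022
step 5: x_pred=5.5407  r=-9.8207  x^+=-1.7463  v^+=-1.0686  a^+=-1.8861
step 6: x_pred=-3.8776  r=8.9776  x^+=2.7838  v^+=0.7594  a^+=0.0230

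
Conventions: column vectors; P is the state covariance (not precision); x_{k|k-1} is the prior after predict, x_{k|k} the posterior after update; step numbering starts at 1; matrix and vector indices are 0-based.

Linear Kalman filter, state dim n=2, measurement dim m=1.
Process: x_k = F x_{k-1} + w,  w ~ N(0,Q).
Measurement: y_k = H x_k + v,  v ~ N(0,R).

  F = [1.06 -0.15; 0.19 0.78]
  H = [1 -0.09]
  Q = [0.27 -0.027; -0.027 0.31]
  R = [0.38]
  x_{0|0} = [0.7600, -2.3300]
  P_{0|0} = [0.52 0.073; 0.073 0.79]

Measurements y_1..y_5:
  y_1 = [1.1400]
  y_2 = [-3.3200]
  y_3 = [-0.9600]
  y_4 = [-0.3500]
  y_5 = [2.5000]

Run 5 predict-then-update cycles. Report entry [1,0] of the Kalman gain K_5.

step 1: x^-=[1.1551, -1.6730]  P^-=[0.8488 0.0436; 0.0436 0.8310]  S=[1.2277]  K=[0.6882; -0.0254]  nu=[-0.1657]  x^+=[1.0411, -1.6688]  P^+=[0.2674 0.0651; 0.0651 0.8303]
step 2: x^-=[1.3539, -1.1038]  P^-=[0.5684 -0.0184; -0.0184 0.8441]  S=[0.9585]  K=[0.5947; -0.0984]  nu=[-4.7732]  x^+=[-1.4848, -0.6342]  P^+=[0.2294 0.0377; 0.0377 0.8348]
step 3: x^-=[-1.4788, -0.7768]  P^-=[0.5345 -0.0483; -0.0483 0.8373]  S=[0.9300]  K=[0.5794; -0.1330]  nu=[0.4489]  x^+=[-1.2187, -0.8365]  P^+=[0.2223 0.0233; 0.0233 0.8209]
step 4: x^-=[-1.1663, -0.8840]  P^-=[0.5308 -0.0596; -0.0596 0.8244]  S=[0.9282]  K=[0.5776; -0.1442]  nu=[0.7368]  x^+=[-0.7407, -0.9902]  P^+=[0.2211 0.0177; 0.0177 0.8051]
step 5: x^-=[-0.6367, -0.9131]  P^-=[0.5309 -0.0626; -0.0626 0.8130]  S=[0.9288]  K=[0.5777; -0.1461]  nu=[3.0545]  x^+=[1.1279, -1.3595]  P^+=[0.2210 0.0159; 0.0159 0.7932]

K[1,0] = -0.1461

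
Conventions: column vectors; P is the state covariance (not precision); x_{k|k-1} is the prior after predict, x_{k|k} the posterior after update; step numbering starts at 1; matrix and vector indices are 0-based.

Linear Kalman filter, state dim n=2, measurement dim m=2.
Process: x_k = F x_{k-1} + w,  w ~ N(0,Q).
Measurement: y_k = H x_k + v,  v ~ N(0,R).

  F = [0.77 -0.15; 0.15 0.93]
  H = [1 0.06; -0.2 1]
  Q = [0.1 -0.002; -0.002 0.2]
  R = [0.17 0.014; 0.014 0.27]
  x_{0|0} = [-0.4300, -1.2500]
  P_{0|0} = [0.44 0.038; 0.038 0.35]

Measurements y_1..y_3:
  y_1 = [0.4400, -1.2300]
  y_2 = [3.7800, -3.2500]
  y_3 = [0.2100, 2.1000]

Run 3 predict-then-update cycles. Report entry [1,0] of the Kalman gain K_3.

K[1,0] = 0.0442

step 1: x^-=[-0.1436, -1.2270]  P^-=[0.3600 0.0264; 0.0264 0.5232]  S=[0.5350 -0.0006; -0.0006 0.7971]  K=[0.6757 -0.0568; 0.1086 0.6499]  nu=[0.6572, -0.0317]  x^+=[0.3023, -1.1762]  P^+=[0.1131 0.0167; 0.0167 0.1803]
step 2: x^-=[0.4092, -1.0485]  P^-=[0.1672 -0.0025; -0.0025 0.3632]  S=[0.3382 -0.0001; -0.0001 0.6409]  K=[0.4940 -0.0560; 0.0573 0.5675]  nu=[3.4337, -2.1196]  x^+=[2.2240, -2.0548]  P^+=[0.0827 0.0083; 0.0083 0.1557]
step 3: x^-=[2.0207, -1.5774]  P^-=[0.1506 -0.0084; -0.0084 0.3388]  S=[0.3208 -0.0041; -0.0041 0.6182]  K=[0.4671 -0.0592; 0.0442 0.5511]  nu=[-1.7160, 4.0815]  x^+=[0.9774, 0.5960]  P^+=[0.0782 0.0062; 0.0062 0.1507]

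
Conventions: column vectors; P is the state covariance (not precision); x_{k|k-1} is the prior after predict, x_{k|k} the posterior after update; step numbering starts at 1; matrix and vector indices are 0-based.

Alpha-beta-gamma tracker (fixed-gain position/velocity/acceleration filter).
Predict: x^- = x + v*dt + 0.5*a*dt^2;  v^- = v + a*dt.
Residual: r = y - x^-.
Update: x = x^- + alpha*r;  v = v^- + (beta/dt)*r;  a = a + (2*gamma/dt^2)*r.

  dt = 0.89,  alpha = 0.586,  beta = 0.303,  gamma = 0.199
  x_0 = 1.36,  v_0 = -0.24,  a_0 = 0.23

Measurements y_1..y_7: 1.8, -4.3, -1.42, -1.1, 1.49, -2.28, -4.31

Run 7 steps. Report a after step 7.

a_post = -1.0966

step 1: x_pred=1.2375  r=0.5625  x^+=1.5671  v^+=0.1562  a^+=0.5126
step 2: x_pred=1.9092  r=-6.2092  x^+=-1.7294  v^+=-1.5015  a^+=-2.6072
step 3: x_pred=-4.0983  r=2.6783  x^+=-2.5288  v^+=-2.9101  a^+=-1.2615
step 4: x_pred=-5.6184  r=4.5184  x^+=-2.9706  v^+=-2.4945  a^+=1.0088
step 5: x_pred=-4.7912  r=6.2812  x^+=-1.1104  v^+=0.5418  a^+=4.1649
step 6: x_pred=1.0213  r=-3.3013  x^+=-0.9133  v^+=3.1246  a^+=2.5061
step 7: x_pred=2.8602  r=-7.1702  x^+=-1.3416  v^+=2.9140  a^+=-1.0966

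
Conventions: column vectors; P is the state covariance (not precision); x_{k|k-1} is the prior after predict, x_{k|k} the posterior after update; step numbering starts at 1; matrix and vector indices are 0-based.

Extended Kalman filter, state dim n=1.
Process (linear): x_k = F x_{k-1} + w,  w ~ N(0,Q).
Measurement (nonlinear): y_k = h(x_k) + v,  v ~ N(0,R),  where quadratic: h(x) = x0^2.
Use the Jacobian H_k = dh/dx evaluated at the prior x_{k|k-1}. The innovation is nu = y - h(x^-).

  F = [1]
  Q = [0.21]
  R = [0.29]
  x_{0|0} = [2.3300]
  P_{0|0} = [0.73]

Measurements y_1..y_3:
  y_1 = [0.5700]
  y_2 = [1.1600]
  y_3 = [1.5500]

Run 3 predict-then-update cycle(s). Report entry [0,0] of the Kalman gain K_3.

K[0,0] = 0.3596

step 1: x^-=[2.3300]  P^-=[0.9400]  H_jac=[4.6600]  S=[20.7027]  K=[0.2116]  nu=[-4.8589]  x^+=[1.3019]  P^+=[0.0132]
step 2: x^-=[1.3019]  P^-=[0.2232]  H_jac=[2.6038]  S=[1.8031]  K=[0.3223]  nu=[-0.5350]  x^+=[1.1295]  P^+=[0.0359]
step 3: x^-=[1.1295]  P^-=[0.2459]  H_jac=[2.2590]  S=[1.5448]  K=[0.3596]  nu=[0.2742]  x^+=[1.2281]  P^+=[0.0462]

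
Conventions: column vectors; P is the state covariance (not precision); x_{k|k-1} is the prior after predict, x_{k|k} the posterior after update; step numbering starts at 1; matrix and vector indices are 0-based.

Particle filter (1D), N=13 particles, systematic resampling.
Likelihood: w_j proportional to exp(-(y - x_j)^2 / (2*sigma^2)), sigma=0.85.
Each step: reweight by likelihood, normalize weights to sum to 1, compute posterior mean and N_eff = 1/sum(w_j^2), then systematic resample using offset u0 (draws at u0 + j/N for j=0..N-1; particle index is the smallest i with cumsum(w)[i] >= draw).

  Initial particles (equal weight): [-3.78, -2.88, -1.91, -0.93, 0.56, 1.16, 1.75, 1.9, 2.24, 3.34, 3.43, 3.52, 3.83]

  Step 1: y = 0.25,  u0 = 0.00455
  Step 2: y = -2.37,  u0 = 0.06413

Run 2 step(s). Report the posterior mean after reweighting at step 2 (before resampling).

post_mean = -1.5400

step 1: w=[0.0000, 0.0005, 0.0168, 0.1622, 0.3978, 0.2397, 0.0896, 0.0646, 0.0274, 0.0006, 0.0004, 0.0003, 0.0001]  mean=0.6618  Neff=3.9174  idx=[2, 3, 3, 4, 4, 4, 4, 4, 5, 5, 5, 6, 7]
step 2: w=[0.6381, 0.1759, 0.1759, 0.0019, 0.0019, 0.0019, 0.0019, 0.0019, 0.0001, 0.0001, 0.0001, 0.0000, 0.0000]  mean=-1.5400  Neff=2.1319  idx=[0, 0, 0, 0, 0, 0, 0, 0, 1, 1, 2, 2, 2]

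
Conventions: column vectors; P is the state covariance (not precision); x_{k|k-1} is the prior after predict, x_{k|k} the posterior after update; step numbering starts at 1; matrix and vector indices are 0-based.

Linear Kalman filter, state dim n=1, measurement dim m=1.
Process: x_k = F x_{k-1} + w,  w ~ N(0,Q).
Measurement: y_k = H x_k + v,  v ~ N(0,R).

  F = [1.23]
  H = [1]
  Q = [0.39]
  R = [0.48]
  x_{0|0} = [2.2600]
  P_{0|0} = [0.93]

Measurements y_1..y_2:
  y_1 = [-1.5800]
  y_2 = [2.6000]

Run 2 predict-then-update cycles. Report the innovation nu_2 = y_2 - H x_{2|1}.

step 1: x^-=[2.7798]  P^-=[1.7970]  S=[2.2770]  K=[0.7892]  nu=[-4.3598]  x^+=[-0.6609]  P^+=[0.3788]
step 2: x^-=[-0.8130]  P^-=[0.9631]  S=[1.4431]  K=[0.6674]  nu=[3.4130]  x^+=[1.4648]  P^+=[0.3203]

innov = [3.4130]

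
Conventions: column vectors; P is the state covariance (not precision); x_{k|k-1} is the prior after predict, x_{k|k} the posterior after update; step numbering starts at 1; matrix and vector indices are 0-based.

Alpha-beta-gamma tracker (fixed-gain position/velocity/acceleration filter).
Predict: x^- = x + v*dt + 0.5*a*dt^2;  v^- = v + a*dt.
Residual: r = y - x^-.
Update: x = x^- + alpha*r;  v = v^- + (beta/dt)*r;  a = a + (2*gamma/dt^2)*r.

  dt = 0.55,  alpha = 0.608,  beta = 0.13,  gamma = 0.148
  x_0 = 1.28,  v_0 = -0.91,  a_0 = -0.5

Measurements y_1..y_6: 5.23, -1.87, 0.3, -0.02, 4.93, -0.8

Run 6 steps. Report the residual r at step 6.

resid = -3.3660

step 1: x_pred=0.7039  r=4.5261  x^+=3.4558  v^+=-0.1152  a^+=3.9289
step 2: x_pred=3.9866  r=-5.8566  x^+=0.4258  v^+=0.6614  a^+=-1.8019
step 3: x_pred=0.5170  r=-0.2170  x^+=0.3851  v^+=-0.3810  a^+=-2.0143
step 4: x_pred=-0.1291  r=0.1091  x^+=-0.0628  v^+=-1.4630  a^+=-1.9075
step 5: x_pred=-1.1560  r=6.0860  x^+=2.5443  v^+=-1.0737  a^+=4.0477
step 6: x_pred=2.5660  r=-3.3660  x^+=0.5195  v^+=0.3569  a^+=0.7540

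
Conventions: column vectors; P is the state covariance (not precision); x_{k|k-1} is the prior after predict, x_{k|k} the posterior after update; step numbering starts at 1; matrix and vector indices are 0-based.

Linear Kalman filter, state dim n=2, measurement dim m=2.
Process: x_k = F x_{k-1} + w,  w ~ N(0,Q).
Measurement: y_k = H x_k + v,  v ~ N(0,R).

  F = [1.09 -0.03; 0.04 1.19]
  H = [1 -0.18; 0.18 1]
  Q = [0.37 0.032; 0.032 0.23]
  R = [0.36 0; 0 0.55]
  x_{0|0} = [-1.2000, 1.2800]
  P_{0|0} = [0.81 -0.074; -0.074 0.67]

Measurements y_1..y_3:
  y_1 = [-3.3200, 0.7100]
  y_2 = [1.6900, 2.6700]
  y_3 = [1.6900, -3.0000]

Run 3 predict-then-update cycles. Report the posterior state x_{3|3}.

step 1: x^-=[-1.3464, 1.4752]  P^-=[1.3378 -0.0525; -0.0525 1.1730]  S=[1.7547 -0.0211; -0.0211 1.7475]  K=[0.7692 0.1171; -0.1422 0.6641]  nu=[-1.7081, -0.5228]  x^+=[-2.7215, 1.3709]  P^+=[0.2794 0.0141; 0.0141 0.3627]
step 2: x^-=[-3.0075, 1.5225]  P^-=[0.7014 0.0495; 0.0495 0.7455]  S=[1.0678 0.0400; 0.0400 1.3360]  K=[0.6444 0.1123; -0.1006 0.5677]  nu=[4.9716, 1.6888]  x^+=[0.3856, 1.9812]  P^+=[0.2355 0.0194; 0.0194 0.3087]
step 3: x^-=[0.3609, 2.3731]  P^-=[0.6488 0.0563; 0.0563 0.6694]  S=[1.0102 0.0508; 0.0508 1.2607]  K=[0.6266 0.1121; -0.0908 0.5427]  nu=[1.7563, -5.4381]  x^+=[0.8518, -0.7375]  P^+=[0.2292 0.0204; 0.0204 0.2948]

x_post = [0.8518, -0.7375]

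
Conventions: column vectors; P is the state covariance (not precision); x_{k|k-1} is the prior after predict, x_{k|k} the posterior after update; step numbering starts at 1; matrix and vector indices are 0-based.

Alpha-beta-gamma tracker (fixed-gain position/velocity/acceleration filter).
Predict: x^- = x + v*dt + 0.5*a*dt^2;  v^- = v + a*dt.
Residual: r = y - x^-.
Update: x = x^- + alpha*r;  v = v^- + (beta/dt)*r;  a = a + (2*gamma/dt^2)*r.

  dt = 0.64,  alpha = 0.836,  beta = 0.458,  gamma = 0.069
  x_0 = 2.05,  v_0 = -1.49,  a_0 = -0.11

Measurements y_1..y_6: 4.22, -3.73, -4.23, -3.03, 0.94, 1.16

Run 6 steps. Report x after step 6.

x_post = 1.2881

step 1: x_pred=1.0739  r=3.1461  x^+=3.7040  v^+=0.6910  a^+=0.9500
step 2: x_pred=4.3409  r=-8.0709  x^+=-2.4064  v^+=-4.4767  a^+=-1.7692
step 3: x_pred=-5.6338  r=1.4038  x^+=-4.4602  v^+=-4.6044  a^+=-1.2963
step 4: x_pred=-7.6725  r=4.6425  x^+=-3.7914  v^+=-2.1117  a^+=0.2679
step 5: x_pred=-5.0880  r=6.0280  x^+=-0.0486  v^+=2.3735  a^+=2.2988
step 6: x_pred=1.9413  r=-0.7813  x^+=1.2881  v^+=3.2857  a^+=2.0356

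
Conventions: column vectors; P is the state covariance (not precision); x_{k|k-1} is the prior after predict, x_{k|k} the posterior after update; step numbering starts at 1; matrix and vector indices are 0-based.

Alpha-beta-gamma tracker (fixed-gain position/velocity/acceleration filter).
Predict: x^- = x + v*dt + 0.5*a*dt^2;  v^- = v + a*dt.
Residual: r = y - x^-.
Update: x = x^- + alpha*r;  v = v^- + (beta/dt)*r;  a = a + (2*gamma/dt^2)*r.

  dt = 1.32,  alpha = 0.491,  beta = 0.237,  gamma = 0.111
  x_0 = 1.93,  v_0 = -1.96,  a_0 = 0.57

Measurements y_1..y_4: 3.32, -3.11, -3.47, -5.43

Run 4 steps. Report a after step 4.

step 1: x_pred=-0.1606  r=3.4806  x^+=1.5484  v^+=-0.5827  a^+=1.0135
step 2: x_pred=1.6622  r=-4.7722  x^+=-0.6810  v^+=-0.1017  a^+=0.4054
step 3: x_pred=-0.4620  r=-3.0080  x^+=-1.9389  v^+=-0.1066  a^+=0.0222
step 4: x_pred=-2.0603  r=-3.3697  x^+=-3.7148  v^+=-0.6823  a^+=-0.4071

a_post = -0.4071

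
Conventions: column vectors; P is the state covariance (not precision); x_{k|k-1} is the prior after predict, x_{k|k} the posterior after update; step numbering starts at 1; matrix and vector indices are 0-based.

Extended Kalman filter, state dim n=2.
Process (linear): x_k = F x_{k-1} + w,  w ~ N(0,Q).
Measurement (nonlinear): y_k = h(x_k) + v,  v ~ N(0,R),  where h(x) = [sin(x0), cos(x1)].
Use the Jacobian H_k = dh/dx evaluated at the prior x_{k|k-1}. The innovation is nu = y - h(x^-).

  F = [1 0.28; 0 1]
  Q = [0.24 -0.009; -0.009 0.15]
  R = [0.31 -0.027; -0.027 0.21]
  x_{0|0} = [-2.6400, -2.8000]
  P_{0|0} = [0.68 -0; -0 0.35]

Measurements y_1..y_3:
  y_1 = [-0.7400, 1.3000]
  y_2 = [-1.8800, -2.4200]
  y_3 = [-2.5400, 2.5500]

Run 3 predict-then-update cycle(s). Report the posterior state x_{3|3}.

step 1: x^-=[-3.4240, -2.8000]  P^-=[0.9474 0.0890; 0.0890 0.5000]  H_jac=[-0.9604 0.0000; 0.0000 0.3350]  S=[1.1839 -0.0556; -0.0556 0.2661]  K=[-0.7709 -0.0491; -0.0430 0.6204]  nu=[-1.0187, 2.2422]  x^+=[-2.7489, -1.3650]  P^+=[0.2475 0.0313; 0.0313 0.3924]
step 2: x^-=[-3.1311, -1.3650]  P^-=[0.5358 0.1322; 0.1322 0.5424]  H_jac=[-0.9999 0.0000; 0.0000 0.9789]  S=[0.8457 -0.1564; -0.1564 0.7298]  K=[-0.6255 0.0433; -0.0227 0.7227]  nu=[-1.8695, -2.6243]  x^+=[-2.0754, -3.2193]  P^+=[0.1951 0.0265; 0.0265 0.1557]
step 3: x^-=[-2.9768, -3.2193]  P^-=[0.4621 0.0611; 0.0611 0.3057]  H_jac=[-0.9864 0.0000; 0.0000 -0.0777]  S=[0.7597 -0.0223; -0.0223 0.2118]  K=[-0.6026 -0.0859; -0.0829 -0.1208]  nu=[-2.3759, 3.5470]  x^+=[-1.8497, -3.4509]  P^+=[0.1870 0.0228; 0.0228 0.2978]

x_post = [-1.8497, -3.4509]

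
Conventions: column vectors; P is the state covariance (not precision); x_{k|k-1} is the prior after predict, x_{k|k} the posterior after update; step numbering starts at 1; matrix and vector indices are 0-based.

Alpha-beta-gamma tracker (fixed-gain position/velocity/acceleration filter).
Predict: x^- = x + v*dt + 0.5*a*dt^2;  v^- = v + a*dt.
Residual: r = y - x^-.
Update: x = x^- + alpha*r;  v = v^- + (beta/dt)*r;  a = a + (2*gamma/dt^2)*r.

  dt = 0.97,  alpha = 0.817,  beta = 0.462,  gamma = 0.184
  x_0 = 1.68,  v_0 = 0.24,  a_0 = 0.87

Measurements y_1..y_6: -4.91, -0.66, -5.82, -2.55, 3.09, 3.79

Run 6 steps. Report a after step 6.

step 1: x_pred=2.3221  r=-7.2321  x^+=-3.5865  v^+=-2.3607  a^+=-1.9586
step 2: x_pred=-6.7978  r=6.1378  x^+=-1.7832  v^+=-1.3371  a^+=0.4420
step 3: x_pred=-2.8723  r=-2.9477  x^+=-5.2806  v^+=-2.3123  a^+=-0.7109
step 4: x_pred=-7.8580  r=5.3080  x^+=-3.5214  v^+=-0.4738  a^+=1.3651
step 5: x_pred=-3.3387  r=6.4287  x^+=1.9135  v^+=3.9123  a^+=3.8795
step 6: x_pred=7.5336  r=-3.7436  x^+=4.4751  v^+=5.8924  a^+=2.4153

a_post = 2.4153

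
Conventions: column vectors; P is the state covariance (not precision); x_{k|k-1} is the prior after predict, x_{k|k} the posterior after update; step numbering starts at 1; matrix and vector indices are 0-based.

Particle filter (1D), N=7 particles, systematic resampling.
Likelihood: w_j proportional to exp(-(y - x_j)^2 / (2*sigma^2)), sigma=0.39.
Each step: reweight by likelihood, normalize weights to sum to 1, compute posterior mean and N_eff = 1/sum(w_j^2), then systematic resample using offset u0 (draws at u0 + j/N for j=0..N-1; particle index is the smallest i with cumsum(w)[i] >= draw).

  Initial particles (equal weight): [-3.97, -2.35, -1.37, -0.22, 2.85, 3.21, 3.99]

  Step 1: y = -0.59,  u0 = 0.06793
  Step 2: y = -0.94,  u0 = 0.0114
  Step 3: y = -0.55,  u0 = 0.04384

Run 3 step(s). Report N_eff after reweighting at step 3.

N_eff = 4.9060

step 1: w=[0.0000, 0.0000, 0.1751, 0.8249, 0.0000, 0.0000, 0.0000]  mean=-0.4214  Neff=1.4063  idx=[2, 3, 3, 3, 3, 3, 3]
step 2: w=[0.3328, 0.1112, 0.1112, 0.1112, 0.1112, 0.1112, 0.1112]  mean=-0.6027  Neff=5.4066  idx=[0, 0, 0, 1, 3, 4, 5]
step 3: w=[0.0351, 0.0351, 0.0351, 0.2237, 0.2237, 0.2237, 0.2237]  mean=-0.3411  Neff=4.9060  idx=[1, 3, 4, 4, 5, 5, 6]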